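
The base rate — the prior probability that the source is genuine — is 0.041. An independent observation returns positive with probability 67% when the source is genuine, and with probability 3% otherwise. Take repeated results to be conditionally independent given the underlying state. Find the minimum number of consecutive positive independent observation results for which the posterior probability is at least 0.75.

2

Prior odds: 0.041 ÷ 0.959 = 41/959.
Likelihood ratio of a positive result = 0.67/0.03 = 67/3.
Target odds: 0.75 ÷ 0.25 = 3.
Need (41/959) × (67/3)ⁿ ≥ 3, i.e. (67/3)ⁿ ≥ 2877/41.
(67/3)¹ = 67/3 falls short of 2877/41 but (67/3)² = 4489/9 reaches it, so n = 2.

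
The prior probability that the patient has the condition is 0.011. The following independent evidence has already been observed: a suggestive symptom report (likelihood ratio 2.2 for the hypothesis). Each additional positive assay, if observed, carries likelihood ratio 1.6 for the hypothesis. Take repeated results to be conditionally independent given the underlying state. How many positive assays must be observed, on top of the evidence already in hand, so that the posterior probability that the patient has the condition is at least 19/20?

15

Prior odds = 0.011/0.989 = 11/989.
Bayes factor of the evidence already in hand = 2.2.
Odds after that evidence = (11/989) × 2.2 = 121/4945.
Target odds = 0.95/0.05 = 19.
Need 1.6ⁿ ≥ 19 ÷ (121/4945) = 93955/121.
1.6¹⁴ ≈720.576 falls short of 93955/121 but 1.6¹⁵ ≈1152.92 reaches it, so n = 15.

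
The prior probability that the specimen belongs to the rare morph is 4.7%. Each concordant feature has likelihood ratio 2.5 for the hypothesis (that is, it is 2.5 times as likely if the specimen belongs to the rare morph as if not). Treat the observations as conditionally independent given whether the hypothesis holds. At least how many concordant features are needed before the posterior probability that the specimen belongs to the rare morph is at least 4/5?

Prior odds: 0.047 ÷ 0.953 = 47/953.
Likelihood ratio per concordant feature = 2.5.
Target odds: 0.8 ÷ 0.2 = 4.
Need (47/953) × 2.5ⁿ ≥ 4, i.e. 2.5ⁿ ≥ 3812/47.
2.5⁴ = 39.0625 falls short of 3812/47 but 2.5⁵ = 97.65625 reaches it, so n = 5.

5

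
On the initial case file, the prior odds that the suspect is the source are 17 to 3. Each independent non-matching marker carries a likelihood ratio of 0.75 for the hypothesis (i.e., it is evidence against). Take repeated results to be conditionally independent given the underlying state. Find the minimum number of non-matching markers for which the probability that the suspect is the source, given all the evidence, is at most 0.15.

Prior odds = 17/3.
Likelihood ratio per non-matching marker = 0.75.
Target posterior odds = 0.15/0.85 = 3/17.
Need (17/3) × 0.75ⁿ ≤ 3/17, i.e. 0.75ⁿ ≤ 9/289.
0.75¹² = 531441/16777216 is still above 9/289 but 0.75¹³ = 1594323/67108864 is at or below it, so n = 13.

13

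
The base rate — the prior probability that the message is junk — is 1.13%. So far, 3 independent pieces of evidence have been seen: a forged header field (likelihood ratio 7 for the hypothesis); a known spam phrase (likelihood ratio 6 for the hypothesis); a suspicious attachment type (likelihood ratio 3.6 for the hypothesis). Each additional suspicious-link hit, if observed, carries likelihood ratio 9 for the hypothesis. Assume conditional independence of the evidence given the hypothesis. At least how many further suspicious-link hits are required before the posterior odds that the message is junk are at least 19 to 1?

Prior odds = 0.0113/0.9887 = 113/9887.
Combined Bayes factor of the evidence already in hand = 7 × 6 × 3.6 = 151.2.
Odds after that evidence = (113/9887) × 151.2 = 85428/49435.
Target odds = 19.
Need 9ⁿ ≥ 19 ÷ (85428/49435) = 939265/85428.
9¹ = 9 falls short of 939265/85428 but 9² = 81 reaches it, so n = 2.

2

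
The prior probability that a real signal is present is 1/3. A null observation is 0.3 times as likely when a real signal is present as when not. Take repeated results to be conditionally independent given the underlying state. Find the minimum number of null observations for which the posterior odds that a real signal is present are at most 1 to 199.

Prior odds = (1/3)/(2/3) = 0.5.
Likelihood ratio per null observation = 0.3.
Target odds = 1/199.
Need 0.5 × 0.3ⁿ ≤ 1/199, i.e. 0.3ⁿ ≤ 2/199.
0.3³ = 0.027 is still above 2/199 but 0.3⁴ = 0.0081 is at or below it, so n = 4.

4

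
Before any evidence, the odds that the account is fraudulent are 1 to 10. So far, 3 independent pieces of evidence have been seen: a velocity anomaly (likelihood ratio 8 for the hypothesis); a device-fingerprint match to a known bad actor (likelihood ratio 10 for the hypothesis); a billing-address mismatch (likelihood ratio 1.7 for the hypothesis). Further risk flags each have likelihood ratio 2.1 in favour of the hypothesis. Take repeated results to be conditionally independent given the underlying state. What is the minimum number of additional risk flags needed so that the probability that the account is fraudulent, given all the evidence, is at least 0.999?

Prior odds = 0.1.
Combined Bayes factor of the evidence already in hand = 8 × 10 × 1.7 = 136.
Odds after that evidence = 0.1 × 136 = 13.6.
Target odds = 0.999/0.001 = 999.
Need 2.1ⁿ ≥ 999 ÷ 13.6 = 4995/68.
2.1⁵ = 4084101/100000 falls short of 4995/68 but 2.1⁶ = 85766121/1000000 reaches it, so n = 6.

6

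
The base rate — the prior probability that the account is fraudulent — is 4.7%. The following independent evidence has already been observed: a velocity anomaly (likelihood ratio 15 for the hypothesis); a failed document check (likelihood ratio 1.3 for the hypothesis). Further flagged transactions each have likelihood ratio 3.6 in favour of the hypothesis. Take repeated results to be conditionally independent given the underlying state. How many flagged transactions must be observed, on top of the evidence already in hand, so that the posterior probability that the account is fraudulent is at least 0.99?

Prior odds = 0.047/0.953 = 47/953.
Combined Bayes factor of the evidence already in hand = 15 × 1.3 = 19.5.
Odds after that evidence = (47/953) × 19.5 = 1833/1906.
Target odds = 0.99/0.01 = 99.
Need 3.6ⁿ ≥ 99 ÷ (1833/1906) = 62898/611.
3.6³ = 46.656 falls short of 62898/611 but 3.6⁴ = 167.9616 reaches it, so n = 4.

4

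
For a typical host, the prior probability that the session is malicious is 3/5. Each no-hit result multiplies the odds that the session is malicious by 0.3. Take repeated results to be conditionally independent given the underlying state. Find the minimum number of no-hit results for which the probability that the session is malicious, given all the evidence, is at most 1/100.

5

Prior odds: 0.6 ÷ 0.4 = 1.5.
Likelihood ratio per no-hit result = 0.3.
Target odds: 0.01 ÷ 0.99 = 1/99.
Require 0.3ⁿ ≤ 1/99 ÷ 1.5 = 2/297.
0.3⁴ = 0.0081 is still above 2/297 but 0.3⁵ = 243/100000 is at or below it, so n = 5.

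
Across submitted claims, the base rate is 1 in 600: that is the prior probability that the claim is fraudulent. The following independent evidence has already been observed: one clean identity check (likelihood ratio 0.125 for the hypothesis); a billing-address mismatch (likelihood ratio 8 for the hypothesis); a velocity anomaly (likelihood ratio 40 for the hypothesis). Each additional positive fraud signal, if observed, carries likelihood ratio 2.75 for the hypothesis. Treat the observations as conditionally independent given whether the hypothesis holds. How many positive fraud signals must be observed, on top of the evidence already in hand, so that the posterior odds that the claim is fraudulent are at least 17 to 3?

Prior odds = (1/600)/(599/600) = 1/599.
Combined Bayes factor of the evidence already in hand = 0.125 × 8 × 40 = 40.
Odds after that evidence = (1/599) × 40 = 40/599.
Target odds = 17/3.
Need 2.75ⁿ ≥ 17/3 ÷ (40/599) = 10183/120.
2.75⁴ = 57.19140625 falls short of 10183/120 but 2.75⁵ = 161051/1024 reaches it, so n = 5.

5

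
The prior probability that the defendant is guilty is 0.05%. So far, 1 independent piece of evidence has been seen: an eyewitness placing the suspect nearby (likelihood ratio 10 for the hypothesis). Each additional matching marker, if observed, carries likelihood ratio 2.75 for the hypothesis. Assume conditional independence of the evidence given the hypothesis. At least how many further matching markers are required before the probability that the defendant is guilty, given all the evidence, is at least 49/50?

10

Prior odds = 0.0005/0.9995 = 1/1999.
Bayes factor of the evidence already in hand = 10.
Odds after that evidence = (1/1999) × 10 = 10/1999.
Target odds = 0.98/0.02 = 49.
Need 2.75ⁿ ≥ 49 ÷ (10/1999) = 9795.1.
2.75⁹ ≈8994.86 falls short of 9795.1 but 2.75¹⁰ ≈24735.9 reaches it, so n = 10.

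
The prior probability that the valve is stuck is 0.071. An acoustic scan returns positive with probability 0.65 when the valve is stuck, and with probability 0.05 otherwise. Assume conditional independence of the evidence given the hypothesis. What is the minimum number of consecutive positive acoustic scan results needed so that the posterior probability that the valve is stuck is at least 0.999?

4

Prior odds: 0.071 ÷ 0.929 = 71/929.
Likelihood ratio of a positive result = 0.65/0.05 = 13.
Target posterior odds = 0.999/0.001 = 999.
Need (71/929) × 13ⁿ ≥ 999, i.e. 13ⁿ ≥ 928071/71.
13³ = 2197 falls short of 928071/71 but 13⁴ = 28561 reaches it, so n = 4.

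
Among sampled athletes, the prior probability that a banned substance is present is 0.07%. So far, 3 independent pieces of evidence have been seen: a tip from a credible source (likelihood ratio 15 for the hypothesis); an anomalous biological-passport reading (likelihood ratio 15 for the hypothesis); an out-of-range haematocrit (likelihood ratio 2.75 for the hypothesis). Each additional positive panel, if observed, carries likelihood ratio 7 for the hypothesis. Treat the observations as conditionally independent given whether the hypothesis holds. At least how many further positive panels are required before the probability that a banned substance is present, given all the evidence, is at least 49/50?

3

Prior odds = 0.0007/0.9993 = 7/9993.
Combined Bayes factor of the evidence already in hand = 15 × 15 × 2.75 = 618.75.
Odds after that evidence = (7/9993) × 618.75 = 5775/13324.
Target odds = 0.98/0.02 = 49.
Need 7ⁿ ≥ 49 ÷ (5775/13324) = 93268/825.
7² = 49 falls short of 93268/825 but 7³ = 343 reaches it, so n = 3.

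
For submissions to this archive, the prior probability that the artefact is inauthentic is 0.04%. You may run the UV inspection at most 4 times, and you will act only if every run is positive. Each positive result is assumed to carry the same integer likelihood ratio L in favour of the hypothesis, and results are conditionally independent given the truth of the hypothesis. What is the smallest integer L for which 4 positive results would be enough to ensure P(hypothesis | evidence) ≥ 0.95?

Prior odds = 0.0004/0.9996 = 1/2499.
Target odds = 0.95/0.05 = 19.
Need L⁴ ≥ 19 ÷ (1/2499) = 47481.
14⁴ = 38416 < 47481 ≤ 50625 = 15⁴, so L = 15.

15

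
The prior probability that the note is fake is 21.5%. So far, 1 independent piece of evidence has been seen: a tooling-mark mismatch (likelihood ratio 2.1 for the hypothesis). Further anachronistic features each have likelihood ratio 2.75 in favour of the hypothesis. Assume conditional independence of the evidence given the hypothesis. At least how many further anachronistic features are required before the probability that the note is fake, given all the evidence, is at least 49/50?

5

Prior odds = 0.215/0.785 = 43/157.
Bayes factor of the evidence already in hand = 2.1.
Odds after that evidence = (43/157) × 2.1 = 903/1570.
Target odds = 0.98/0.02 = 49.
Need 2.75ⁿ ≥ 49 ÷ (903/1570) = 10990/129.
2.75⁴ = 57.19140625 falls short of 10990/129 but 2.75⁵ = 161051/1024 reaches it, so n = 5.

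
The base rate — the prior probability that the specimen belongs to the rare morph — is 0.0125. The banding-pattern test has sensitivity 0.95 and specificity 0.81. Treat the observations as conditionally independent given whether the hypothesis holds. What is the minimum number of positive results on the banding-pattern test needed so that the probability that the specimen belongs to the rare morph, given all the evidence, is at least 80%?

4

Prior odds: 0.0125 ÷ 0.9875 = 1/79.
False-positive rate = 1 − 0.81 = 0.19; likelihood ratio of a positive = 0.95/0.19 = 5.
Target posterior odds = 0.8/0.2 = 4.
Require 5ⁿ ≥ 4 ÷ (1/79) = 316.
5³ = 125 falls short of 316 but 5⁴ = 625 reaches it, so n = 4.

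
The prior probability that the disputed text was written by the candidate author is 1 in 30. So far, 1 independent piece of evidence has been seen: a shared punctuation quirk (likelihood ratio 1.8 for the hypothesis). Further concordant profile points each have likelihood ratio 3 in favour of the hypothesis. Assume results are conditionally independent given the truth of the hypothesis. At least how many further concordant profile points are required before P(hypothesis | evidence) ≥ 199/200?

Prior odds = (1/30)/(29/30) = 1/29.
Bayes factor of the evidence already in hand = 1.8.
Odds after that evidence = (1/29) × 1.8 = 9/145.
Target odds = 0.995/0.005 = 199.
Need 3ⁿ ≥ 199 ÷ (9/145) = 28855/9.
3⁷ = 2187 falls short of 28855/9 but 3⁸ = 6561 reaches it, so n = 8.

8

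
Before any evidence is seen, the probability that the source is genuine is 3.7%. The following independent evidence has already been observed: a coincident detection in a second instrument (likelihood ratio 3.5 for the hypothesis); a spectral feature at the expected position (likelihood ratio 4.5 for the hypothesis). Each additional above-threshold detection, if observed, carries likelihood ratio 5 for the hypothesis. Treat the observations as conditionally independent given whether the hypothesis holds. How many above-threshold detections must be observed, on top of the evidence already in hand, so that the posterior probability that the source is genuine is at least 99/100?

4

Prior odds = 0.037/0.963 = 37/963.
Combined Bayes factor of the evidence already in hand = 3.5 × 4.5 = 15.75.
Odds after that evidence = (37/963) × 15.75 = 259/428.
Target odds = 0.99/0.01 = 99.
Need 5ⁿ ≥ 99 ÷ (259/428) = 42372/259.
5³ = 125 falls short of 42372/259 but 5⁴ = 625 reaches it, so n = 4.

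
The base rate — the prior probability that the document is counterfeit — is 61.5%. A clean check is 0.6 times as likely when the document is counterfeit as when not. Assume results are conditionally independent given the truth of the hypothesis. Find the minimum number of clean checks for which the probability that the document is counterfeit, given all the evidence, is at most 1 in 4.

Prior odds = 0.615/0.385 = 123/77.
Likelihood ratio per clean check = 0.6.
Target posterior odds = 0.25/0.75 = 1/3.
Need (123/77) × 0.6ⁿ ≤ 1/3, i.e. 0.6ⁿ ≤ 77/369.
0.6³ = 0.216 is still above 77/369 but 0.6⁴ = 0.1296 is at or below it, so n = 4.

4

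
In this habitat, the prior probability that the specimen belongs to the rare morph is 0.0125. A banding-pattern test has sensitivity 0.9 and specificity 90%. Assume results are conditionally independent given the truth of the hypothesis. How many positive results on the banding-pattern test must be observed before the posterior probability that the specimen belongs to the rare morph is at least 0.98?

Prior odds = 0.0125/0.9875 = 1/79.
False-positive rate = 1 − 0.9 = 0.1; likelihood ratio of a positive = 0.9/0.1 = 9.
Target posterior odds = 0.98/0.02 = 49.
Need (1/79) × 9ⁿ ≥ 49, i.e. 9ⁿ ≥ 3871.
9³ = 729 falls short of 3871 but 9⁴ = 6561 reaches it, so n = 4.

4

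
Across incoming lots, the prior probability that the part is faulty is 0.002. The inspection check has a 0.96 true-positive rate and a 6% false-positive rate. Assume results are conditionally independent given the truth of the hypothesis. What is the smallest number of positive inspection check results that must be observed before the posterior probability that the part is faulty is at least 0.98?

4

Prior odds = 0.002/0.998 = 1/499.
Likelihood ratio of a positive result = 0.96/0.06 = 16.
Target posterior odds = 0.98/0.02 = 49.
Require 16ⁿ ≥ 49 ÷ (1/499) = 24451.
16³ = 4096 falls short of 24451 but 16⁴ = 65536 reaches it, so n = 4.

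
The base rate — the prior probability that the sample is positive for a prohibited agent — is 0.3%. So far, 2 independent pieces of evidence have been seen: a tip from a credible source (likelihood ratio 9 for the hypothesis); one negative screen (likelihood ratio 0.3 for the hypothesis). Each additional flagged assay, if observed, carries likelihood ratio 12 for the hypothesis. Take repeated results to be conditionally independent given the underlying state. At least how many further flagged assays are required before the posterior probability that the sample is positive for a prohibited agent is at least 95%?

Prior odds = 0.003/0.997 = 3/997.
Combined Bayes factor of the evidence already in hand = 9 × 0.3 = 2.7.
Odds after that evidence = (3/997) × 2.7 = 81/9970.
Target odds = 0.95/0.05 = 19.
Need 12ⁿ ≥ 19 ÷ (81/9970) = 189430/81.
12³ = 1728 falls short of 189430/81 but 12⁴ = 20736 reaches it, so n = 4.

4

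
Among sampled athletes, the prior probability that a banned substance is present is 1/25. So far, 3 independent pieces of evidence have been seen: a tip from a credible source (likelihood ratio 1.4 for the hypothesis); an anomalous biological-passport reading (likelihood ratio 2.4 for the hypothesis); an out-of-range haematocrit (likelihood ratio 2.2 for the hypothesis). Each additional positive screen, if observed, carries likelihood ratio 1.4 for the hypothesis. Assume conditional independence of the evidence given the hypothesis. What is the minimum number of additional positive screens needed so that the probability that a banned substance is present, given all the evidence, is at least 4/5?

Prior odds = 0.04/0.96 = 1/24.
Combined Bayes factor of the evidence already in hand = 1.4 × 2.4 × 2.2 = 7.392.
Odds after that evidence = (1/24) × 7.392 = 0.308.
Target odds = 0.8/0.2 = 4.
Need 1.4ⁿ ≥ 4 ÷ 0.308 = 1000/77.
1.4⁷ = 823543/78125 falls short of 1000/77 but 1.4⁸ = 5764801/390625 reaches it, so n = 8.

8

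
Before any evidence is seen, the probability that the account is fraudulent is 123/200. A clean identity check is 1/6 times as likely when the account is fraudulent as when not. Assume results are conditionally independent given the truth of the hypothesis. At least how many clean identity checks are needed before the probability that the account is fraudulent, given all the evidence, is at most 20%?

2

Prior odds = 0.615/0.385 = 123/77.
Likelihood ratio per clean identity check = 1/6.
Target posterior odds = 0.2/0.8 = 0.25.
Require (1/6)ⁿ ≤ 0.25 ÷ (123/77) = 77/492.
(1/6)¹ = 1/6 is still above 77/492 but (1/6)² = 1/36 is at or below it, so n = 2.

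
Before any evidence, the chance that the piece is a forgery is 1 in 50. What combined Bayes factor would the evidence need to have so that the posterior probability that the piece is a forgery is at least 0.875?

Prior odds = 0.02/0.98 = 1/49.
Target odds = 0.875/0.125 = 7.
Required Bayes factor = 7 ÷ (1/49) = 343.

343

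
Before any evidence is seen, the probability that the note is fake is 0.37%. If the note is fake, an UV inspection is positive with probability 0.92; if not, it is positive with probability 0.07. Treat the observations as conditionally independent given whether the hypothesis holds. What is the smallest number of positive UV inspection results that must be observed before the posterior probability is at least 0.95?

4

Prior odds = 0.0037/0.9963 = 37/9963.
Likelihood ratio of a positive = 0.92/0.07 = 92/7.
Target posterior odds = 0.95/0.05 = 19.
Need (37/9963) × (92/7)ⁿ ≥ 19, i.e. (92/7)ⁿ ≥ 189297/37.
(92/7)³ = 778688/343 falls short of 189297/37 but (92/7)⁴ = 71639296/2401 reaches it, so n = 4.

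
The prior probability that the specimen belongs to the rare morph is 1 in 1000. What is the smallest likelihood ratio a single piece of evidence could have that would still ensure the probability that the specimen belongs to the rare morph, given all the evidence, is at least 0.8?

3996

Prior odds = 0.001/0.999 = 1/999.
Target odds = 0.8/0.2 = 4.
Required Bayes factor = 4 ÷ (1/999) = 3996.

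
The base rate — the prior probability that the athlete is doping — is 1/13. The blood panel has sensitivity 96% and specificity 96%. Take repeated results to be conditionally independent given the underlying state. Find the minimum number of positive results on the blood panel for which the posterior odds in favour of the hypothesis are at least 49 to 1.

Prior odds: (1/13) ÷ (12/13) = 1/12.
False-positive rate = 1 − 0.96 = 0.04; likelihood ratio of a positive = 0.96/0.04 = 24.
Target odds = 49.
Need (1/12) × 24ⁿ ≥ 49, i.e. 24ⁿ ≥ 588.
24² = 576 falls short of 588 but 24³ = 13824 reaches it, so n = 3.

3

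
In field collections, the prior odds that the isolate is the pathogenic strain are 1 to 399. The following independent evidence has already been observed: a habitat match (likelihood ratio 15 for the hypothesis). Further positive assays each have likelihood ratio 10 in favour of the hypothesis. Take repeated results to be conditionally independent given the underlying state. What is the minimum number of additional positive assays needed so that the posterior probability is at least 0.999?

Prior odds = 1/399.
Bayes factor of the evidence already in hand = 15.
Odds after that evidence = (1/399) × 15 = 5/133.
Target odds = 0.999/0.001 = 999.
Need 10ⁿ ≥ 999 ÷ (5/133) = 26573.4.
10⁴ = 10000 falls short of 26573.4 but 10⁵ = 100000 reaches it, so n = 5.

5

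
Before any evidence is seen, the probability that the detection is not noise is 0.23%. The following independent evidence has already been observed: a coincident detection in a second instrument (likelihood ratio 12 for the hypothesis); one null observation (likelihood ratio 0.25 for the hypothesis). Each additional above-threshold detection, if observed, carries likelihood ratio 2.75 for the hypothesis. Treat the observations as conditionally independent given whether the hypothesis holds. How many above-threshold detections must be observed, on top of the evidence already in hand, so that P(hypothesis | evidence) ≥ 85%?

7

Prior odds = 0.0023/0.9977 = 23/9977.
Combined Bayes factor of the evidence already in hand = 12 × 0.25 = 3.
Odds after that evidence = (23/9977) × 3 = 69/9977.
Target odds = 0.85/0.15 = 17/3.
Need 2.75ⁿ ≥ 17/3 ÷ (69/9977) = 169609/207.
2.75⁶ = 1771561/4096 falls short of 169609/207 but 2.75⁷ = 19487171/16384 reaches it, so n = 7.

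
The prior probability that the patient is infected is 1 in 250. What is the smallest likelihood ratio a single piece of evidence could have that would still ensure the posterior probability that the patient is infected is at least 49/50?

12201

Prior odds = 0.004/0.996 = 1/249.
Target odds = 0.98/0.02 = 49.
Required Bayes factor = 49 ÷ (1/249) = 12201.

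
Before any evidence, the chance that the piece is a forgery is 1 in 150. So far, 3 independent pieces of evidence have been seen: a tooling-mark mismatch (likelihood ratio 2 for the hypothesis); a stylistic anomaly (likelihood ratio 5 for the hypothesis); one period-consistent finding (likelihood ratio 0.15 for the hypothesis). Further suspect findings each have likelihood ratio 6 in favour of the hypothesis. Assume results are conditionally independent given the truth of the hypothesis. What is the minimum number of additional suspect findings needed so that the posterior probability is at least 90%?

Prior odds = (1/150)/(149/150) = 1/149.
Combined Bayes factor of the evidence already in hand = 2 × 5 × 0.15 = 1.5.
Odds after that evidence = (1/149) × 1.5 = 3/298.
Target odds = 0.9/0.1 = 9.
Need 6ⁿ ≥ 9 ÷ (3/298) = 894.
6³ = 216 falls short of 894 but 6⁴ = 1296 reaches it, so n = 4.

4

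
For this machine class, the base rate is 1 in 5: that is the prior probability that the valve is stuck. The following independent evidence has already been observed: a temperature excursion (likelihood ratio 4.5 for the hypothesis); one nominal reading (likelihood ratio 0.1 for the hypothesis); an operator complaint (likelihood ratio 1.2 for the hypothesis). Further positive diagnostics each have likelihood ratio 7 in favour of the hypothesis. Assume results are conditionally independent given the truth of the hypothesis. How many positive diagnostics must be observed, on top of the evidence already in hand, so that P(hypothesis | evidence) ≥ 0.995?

Prior odds = 0.2/0.8 = 0.25.
Combined Bayes factor of the evidence already in hand = 4.5 × 0.1 × 1.2 = 0.54.
Odds after that evidence = 0.25 × 0.54 = 0.135.
Target odds = 0.995/0.005 = 199.
Need 7ⁿ ≥ 199 ÷ 0.135 = 39800/27.
7³ = 343 falls short of 39800/27 but 7⁴ = 2401 reaches it, so n = 4.

4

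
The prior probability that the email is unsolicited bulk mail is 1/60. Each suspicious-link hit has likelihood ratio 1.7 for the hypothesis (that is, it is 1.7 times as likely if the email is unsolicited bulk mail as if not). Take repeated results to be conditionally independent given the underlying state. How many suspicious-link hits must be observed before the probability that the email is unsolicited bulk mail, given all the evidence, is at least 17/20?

11

Prior odds: (1/60) ÷ (59/60) = 1/59.
Likelihood ratio per suspicious-link hit = 1.7.
Target odds: 0.85 ÷ 0.15 = 17/3.
Require 1.7ⁿ ≥ 17/3 ÷ (1/59) = 1003/3.
1.7¹⁰ ≈201.599 falls short of 1003/3 but 1.7¹¹ ≈342.719 reaches it, so n = 11.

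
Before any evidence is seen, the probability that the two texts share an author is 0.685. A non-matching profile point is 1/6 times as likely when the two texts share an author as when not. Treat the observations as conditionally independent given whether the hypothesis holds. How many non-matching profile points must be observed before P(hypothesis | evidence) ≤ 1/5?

2

Prior odds = 0.685/0.315 = 137/63.
Likelihood ratio per non-matching profile point = 1/6.
Target odds: 0.2 ÷ 0.8 = 0.25.
Need (137/63) × (1/6)ⁿ ≤ 0.25, i.e. (1/6)ⁿ ≤ 63/548.
(1/6)¹ = 1/6 is still above 63/548 but (1/6)² = 1/36 is at or below it, so n = 2.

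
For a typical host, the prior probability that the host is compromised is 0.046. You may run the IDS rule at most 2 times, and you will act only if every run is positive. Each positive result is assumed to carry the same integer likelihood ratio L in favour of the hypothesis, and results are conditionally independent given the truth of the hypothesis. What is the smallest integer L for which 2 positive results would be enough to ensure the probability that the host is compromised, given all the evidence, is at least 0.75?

8

Prior odds = 0.046/0.954 = 23/477.
Target odds = 0.75/0.25 = 3.
Need L² ≥ 3 ÷ (23/477) = 1431/23.
7² = 49 < 1431/23 ≤ 64 = 8², so L = 8.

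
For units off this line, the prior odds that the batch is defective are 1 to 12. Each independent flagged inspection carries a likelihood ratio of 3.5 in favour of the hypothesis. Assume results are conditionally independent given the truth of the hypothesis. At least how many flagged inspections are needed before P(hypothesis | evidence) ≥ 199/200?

Prior odds = 1/12.
Likelihood ratio per flagged inspection = 3.5.
Target odds: 0.995 ÷ 0.005 = 199.
Need (1/12) × 3.5ⁿ ≥ 199, i.e. 3.5ⁿ ≥ 2388.
3.5⁶ = 1838.265625 falls short of 2388 but 3.5⁷ = 823543/128 reaches it, so n = 7.

7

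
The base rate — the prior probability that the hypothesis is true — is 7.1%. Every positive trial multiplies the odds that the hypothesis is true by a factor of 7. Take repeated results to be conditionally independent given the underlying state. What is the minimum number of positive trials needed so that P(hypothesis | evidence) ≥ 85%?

Prior odds = 0.071/0.929 = 71/929.
Likelihood ratio per positive trial = 7.
Target odds: 0.85 ÷ 0.15 = 17/3.
Need (71/929) × 7ⁿ ≥ 17/3, i.e. 7ⁿ ≥ 15793/213.
7² = 49 falls short of 15793/213 but 7³ = 343 reaches it, so n = 3.

3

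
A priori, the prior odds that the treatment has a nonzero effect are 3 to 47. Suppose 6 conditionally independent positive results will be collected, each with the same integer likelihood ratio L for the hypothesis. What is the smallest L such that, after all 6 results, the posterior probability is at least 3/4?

Prior odds = 3/47.
Target odds = 0.75/0.25 = 3.
Need L⁶ ≥ 3 ÷ (3/47) = 47.
1⁶ = 1 < 47 ≤ 64 = 2⁶, so L = 2.

2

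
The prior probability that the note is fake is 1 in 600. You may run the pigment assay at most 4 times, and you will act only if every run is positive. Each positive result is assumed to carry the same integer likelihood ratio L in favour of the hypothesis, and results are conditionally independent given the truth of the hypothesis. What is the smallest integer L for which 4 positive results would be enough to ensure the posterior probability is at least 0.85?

Prior odds = (1/600)/(599/600) = 1/599.
Target odds = 0.85/0.15 = 17/3.
Need L⁴ ≥ 17/3 ÷ (1/599) = 10183/3.
7⁴ = 2401 < 10183/3 ≤ 4096 = 8⁴, so L = 8.

8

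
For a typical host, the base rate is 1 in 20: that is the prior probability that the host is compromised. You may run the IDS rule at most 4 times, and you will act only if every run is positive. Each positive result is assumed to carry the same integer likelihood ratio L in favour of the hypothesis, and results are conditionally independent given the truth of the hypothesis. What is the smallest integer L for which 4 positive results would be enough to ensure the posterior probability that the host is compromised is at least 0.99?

7

Prior odds = 0.05/0.95 = 1/19.
Target odds = 0.99/0.01 = 99.
Need L⁴ ≥ 99 ÷ (1/19) = 1881.
6⁴ = 1296 < 1881 ≤ 2401 = 7⁴, so L = 7.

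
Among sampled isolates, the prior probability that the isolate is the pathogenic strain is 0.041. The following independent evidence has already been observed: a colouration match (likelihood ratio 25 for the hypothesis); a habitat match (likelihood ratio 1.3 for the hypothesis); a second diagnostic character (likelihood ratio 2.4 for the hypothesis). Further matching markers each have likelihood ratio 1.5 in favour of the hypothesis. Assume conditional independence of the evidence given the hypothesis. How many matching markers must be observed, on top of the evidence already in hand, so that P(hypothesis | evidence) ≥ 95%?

5

Prior odds = 0.041/0.959 = 41/959.
Combined Bayes factor of the evidence already in hand = 25 × 1.3 × 2.4 = 78.
Odds after that evidence = (41/959) × 78 = 3198/959.
Target odds = 0.95/0.05 = 19.
Need 1.5ⁿ ≥ 19 ÷ (3198/959) = 18221/3198.
1.5⁴ = 5.0625 falls short of 18221/3198 but 1.5⁵ = 7.59375 reaches it, so n = 5.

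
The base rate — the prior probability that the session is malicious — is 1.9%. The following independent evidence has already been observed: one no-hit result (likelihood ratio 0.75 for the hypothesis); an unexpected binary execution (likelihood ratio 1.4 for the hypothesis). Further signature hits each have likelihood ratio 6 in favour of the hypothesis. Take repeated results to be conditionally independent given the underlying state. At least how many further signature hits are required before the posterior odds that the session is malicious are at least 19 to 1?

4

Prior odds = 0.019/0.981 = 19/981.
Combined Bayes factor of the evidence already in hand = 0.75 × 1.4 = 1.05.
Odds after that evidence = (19/981) × 1.05 = 133/6540.
Target odds = 19.
Need 6ⁿ ≥ 19 ÷ (133/6540) = 6540/7.
6³ = 216 falls short of 6540/7 but 6⁴ = 1296 reaches it, so n = 4.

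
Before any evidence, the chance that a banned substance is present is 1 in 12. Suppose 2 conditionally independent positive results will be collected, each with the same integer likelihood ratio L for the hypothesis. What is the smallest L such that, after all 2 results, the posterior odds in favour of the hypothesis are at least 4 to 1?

7

Prior odds = (1/12)/(11/12) = 1/11.
Target odds = 4.
Need L² ≥ 4 ÷ (1/11) = 44.
6² = 36 < 44 ≤ 49 = 7², so L = 7.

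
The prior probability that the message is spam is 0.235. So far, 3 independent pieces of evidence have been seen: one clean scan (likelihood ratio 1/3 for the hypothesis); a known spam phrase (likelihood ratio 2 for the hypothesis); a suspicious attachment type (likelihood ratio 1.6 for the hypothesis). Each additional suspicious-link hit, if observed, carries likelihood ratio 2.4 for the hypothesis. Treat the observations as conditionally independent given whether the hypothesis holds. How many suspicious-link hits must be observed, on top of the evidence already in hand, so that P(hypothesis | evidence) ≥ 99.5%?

Prior odds = 0.235/0.765 = 47/153.
Combined Bayes factor of the evidence already in hand = (1/3) × 2 × 1.6 = 16/15.
Odds after that evidence = (47/153) × 16/15 = 752/2295.
Target odds = 0.995/0.005 = 199.
Need 2.4ⁿ ≥ 199 ÷ (752/2295) = 456705/752.
2.4⁷ = 35831808/78125 falls short of 456705/752 but 2.4⁸ = 429981696/390625 reaches it, so n = 8.

8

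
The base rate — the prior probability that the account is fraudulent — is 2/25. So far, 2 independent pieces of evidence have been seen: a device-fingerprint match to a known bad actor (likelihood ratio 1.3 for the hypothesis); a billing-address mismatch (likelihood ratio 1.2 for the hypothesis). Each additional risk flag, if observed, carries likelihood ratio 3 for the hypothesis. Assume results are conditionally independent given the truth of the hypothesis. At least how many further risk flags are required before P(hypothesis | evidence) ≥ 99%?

7

Prior odds = 0.08/0.92 = 2/23.
Combined Bayes factor of the evidence already in hand = 1.3 × 1.2 = 1.56.
Odds after that evidence = (2/23) × 1.56 = 78/575.
Target odds = 0.99/0.01 = 99.
Need 3ⁿ ≥ 99 ÷ (78/575) = 18975/26.
3⁶ = 729 falls short of 18975/26 but 3⁷ = 2187 reaches it, so n = 7.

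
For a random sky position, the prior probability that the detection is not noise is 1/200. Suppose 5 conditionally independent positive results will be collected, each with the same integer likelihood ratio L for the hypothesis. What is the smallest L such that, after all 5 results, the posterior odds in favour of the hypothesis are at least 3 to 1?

Prior odds = 0.005/0.995 = 1/199.
Target odds = 3.
Need L⁵ ≥ 3 ÷ (1/199) = 597.
3⁵ = 243 < 597 ≤ 1024 = 4⁵, so L = 4.

4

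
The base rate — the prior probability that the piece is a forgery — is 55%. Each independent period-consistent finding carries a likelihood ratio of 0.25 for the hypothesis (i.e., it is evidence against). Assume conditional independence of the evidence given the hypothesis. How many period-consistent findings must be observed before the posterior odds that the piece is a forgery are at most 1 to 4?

2

Prior odds: 0.55 ÷ 0.45 = 11/9.
Likelihood ratio per period-consistent finding = 0.25.
Target odds = 0.25.
Need (11/9) × 0.25ⁿ ≤ 0.25, i.e. 0.25ⁿ ≤ 9/44.
0.25¹ = 0.25 is still above 9/44 but 0.25² = 0.0625 is at or below it, so n = 2.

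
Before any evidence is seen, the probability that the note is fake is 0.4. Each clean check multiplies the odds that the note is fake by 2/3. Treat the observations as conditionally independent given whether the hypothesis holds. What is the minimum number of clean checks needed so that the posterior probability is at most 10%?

5

Prior odds: 0.4 ÷ 0.6 = 2/3.
Likelihood ratio per clean check = 2/3.
Target odds: 0.1 ÷ 0.9 = 1/9.
Require (2/3)ⁿ ≤ 1/9 ÷ (2/3) = 1/6.
(2/3)⁴ = 16/81 is still above 1/6 but (2/3)⁵ = 32/243 is at or below it, so n = 5.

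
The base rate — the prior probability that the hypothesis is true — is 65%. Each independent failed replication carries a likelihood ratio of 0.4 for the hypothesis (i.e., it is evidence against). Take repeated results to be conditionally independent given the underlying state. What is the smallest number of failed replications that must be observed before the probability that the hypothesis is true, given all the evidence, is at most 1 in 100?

Prior odds: 0.65 ÷ 0.35 = 13/7.
Likelihood ratio per failed replication = 0.4.
Target odds: 0.01 ÷ 0.99 = 1/99.
Need (13/7) × 0.4ⁿ ≤ 1/99, i.e. 0.4ⁿ ≤ 7/1287.
0.4⁵ = 0.01024 is still above 7/1287 but 0.4⁶ = 64/15625 is at or below it, so n = 6.

6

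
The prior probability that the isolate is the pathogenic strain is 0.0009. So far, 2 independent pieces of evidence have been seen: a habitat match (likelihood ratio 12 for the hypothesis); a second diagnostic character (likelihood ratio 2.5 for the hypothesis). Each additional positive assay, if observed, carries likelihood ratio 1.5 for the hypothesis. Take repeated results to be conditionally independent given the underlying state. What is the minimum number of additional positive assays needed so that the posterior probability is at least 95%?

17

Prior odds = 0.0009/0.9991 = 9/9991.
Combined Bayes factor of the evidence already in hand = 12 × 2.5 = 30.
Odds after that evidence = (9/9991) × 30 = 270/9991.
Target odds = 0.95/0.05 = 19.
Need 1.5ⁿ ≥ 19 ÷ (270/9991) = 189829/270.
1.5¹⁶ = 43046721/65536 falls short of 189829/270 but 1.5¹⁷ = 129140163/131072 reaches it, so n = 17.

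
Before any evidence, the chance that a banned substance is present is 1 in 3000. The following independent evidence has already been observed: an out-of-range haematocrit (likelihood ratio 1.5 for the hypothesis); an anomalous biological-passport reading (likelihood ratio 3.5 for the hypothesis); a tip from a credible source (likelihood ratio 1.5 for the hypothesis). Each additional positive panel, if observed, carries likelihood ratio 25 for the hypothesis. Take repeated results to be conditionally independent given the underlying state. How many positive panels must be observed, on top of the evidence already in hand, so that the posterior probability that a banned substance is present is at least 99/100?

Prior odds = (1/3000)/(2999/3000) = 1/2999.
Combined Bayes factor of the evidence already in hand = 1.5 × 3.5 × 1.5 = 7.875.
Odds after that evidence = (1/2999) × 7.875 = 63/23992.
Target odds = 0.99/0.01 = 99.
Need 25ⁿ ≥ 99 ÷ (63/23992) = 263912/7.
25³ = 15625 falls short of 263912/7 but 25⁴ = 390625 reaches it, so n = 4.

4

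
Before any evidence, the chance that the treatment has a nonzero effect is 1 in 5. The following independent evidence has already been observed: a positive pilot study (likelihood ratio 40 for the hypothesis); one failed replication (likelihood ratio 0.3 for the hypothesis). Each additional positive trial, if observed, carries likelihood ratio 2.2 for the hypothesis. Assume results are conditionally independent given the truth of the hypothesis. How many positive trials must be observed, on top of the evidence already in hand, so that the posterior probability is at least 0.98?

Prior odds = 0.2/0.8 = 0.25.
Combined Bayes factor of the evidence already in hand = 40 × 0.3 = 12.
Odds after that evidence = 0.25 × 12 = 3.
Target odds = 0.98/0.02 = 49.
Need 2.2ⁿ ≥ 49 ÷ 3 = 49/3.
2.2³ = 10.648 falls short of 49/3 but 2.2⁴ = 23.4256 reaches it, so n = 4.

4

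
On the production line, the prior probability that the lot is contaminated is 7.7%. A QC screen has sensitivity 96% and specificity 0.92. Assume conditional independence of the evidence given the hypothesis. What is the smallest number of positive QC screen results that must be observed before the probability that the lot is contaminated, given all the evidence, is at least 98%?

3

Prior odds: 0.077 ÷ 0.923 = 77/923.
False-positive rate = 1 − 0.92 = 0.08; likelihood ratio of a positive = 0.96/0.08 = 12.
Target posterior odds = 0.98/0.02 = 49.
Require 12ⁿ ≥ 49 ÷ (77/923) = 6461/11.
12² = 144 falls short of 6461/11 but 12³ = 1728 reaches it, so n = 3.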